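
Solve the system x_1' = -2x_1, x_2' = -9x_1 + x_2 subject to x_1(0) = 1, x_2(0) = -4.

Coefficient matrix A = [[-2, 0], [-9, 1]].
Characteristic polynomial det(A - λI) = λ^2 + λ - 2 = 0.
Eigenvalues λ = 1, -2.
For λ=1: (A-λI) row 1 is [-3, 0], so an eigenvector is (0, -1).
For λ=-2: (A-λI) row 2 is [-9, 3], so an eigenvector is (1, 3).
General solution: c_1e^(t)(0,-1) + c_2e^(-2t)(1,3).
Applying x_1(0)=1, x_2(0)=-4 gives c_1=7, c_2=1.

x_1(t) = e^(-2t), x_2(t) = -7e^(t) + 3e^(-2t)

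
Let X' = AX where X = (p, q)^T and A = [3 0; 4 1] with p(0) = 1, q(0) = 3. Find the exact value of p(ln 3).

A = [[3,0],[4,1]]; eigenvalues λ = 1, 3.
Eigenvectors: (0,1) for λ=1, (-1,-2) for λ=3.
From the initial condition, c_1 = 1, c_2 = -1.
p(ln 3) = (1)(3^1)(0) + (-1)(3^3)(-1) = 27.

27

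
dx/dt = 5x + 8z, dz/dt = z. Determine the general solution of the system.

Coefficient matrix A = [[5, 8], [0, 1]].
Characteristic polynomial det(A - λI) = λ^2 - 6λ + 5 = 0.
Eigenvalues λ = 5, 1.
For λ=5: (A-λI) row 1 is [0, 8], so an eigenvector is (-1, 0).
For λ=1: (A-λI) row 1 is [4, 8], so an eigenvector is (2, -1).
General solution: K_1e^(5t)(-1,0) + K_2e^(t)(2,-1).

x(t) = -K_1e^(5t) + 2K_2e^(t), z(t) = -K_2e^(t)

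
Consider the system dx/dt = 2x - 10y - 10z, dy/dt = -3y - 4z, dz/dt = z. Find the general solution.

x(t) = 2K_1e^(-3t) + K_2e^(2t), y(t) = K_1e^(-3t) - K_3e^(t), z(t) = K_3e^(t)

Coefficient matrix A = [[2, -10, -10], [0, -3, -4], [0, 0, 1]].
det(A - λI) = 0 gives eigenvalues λ = -3, 2, 1.
For λ=-3: eigenvector (2,1,0).
For λ=2: eigenvector (1,0,0).
For λ=1: eigenvector (0,-1,1).
General solution: K_1e^(-3t)(2,1,0) + K_2e^(2t)(1,0,0) + K_3e^(t)(0,-1,1).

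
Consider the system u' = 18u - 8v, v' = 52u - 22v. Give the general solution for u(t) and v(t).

Coefficient matrix A = [[18, -8], [52, -22]].
Characteristic polynomial det(A - λI) = λ^2 + 4λ + 20 = 0.
Eigenvalues λ = -2 ± 4i (complex conjugate pair).
For λ=-2+4i: an eigenvector is (-1,-2) - i(-1,-3) = (-1 + i, -2 + 3i).
A real fundamental pair from Re and Im of e^((-2+4i)t)v: X_1 = e^(-2t)(cos(4t)·(-1,-2) + sin(4t)·(-1,-3)), X_2 = e^(-2t)(sin(4t)·(-1,-2) - cos(4t)·(-1,-3)).
General solution: c_1X_1 + c_2X_2.

u(t) = -c_1e^(-2t)sin(4t) - c_1e^(-2t)cos(4t) - c_2e^(-2t)sin(4t) + c_2e^(-2t)cos(4t), v(t) = -3c_1e^(-2t)sin(4t) - 2c_1e^(-2t)cos(4t) - 2c_2e^(-2t)sin(4t) + 3c_2e^(-2t)cos(4t)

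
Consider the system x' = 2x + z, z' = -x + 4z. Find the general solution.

x(t) = -C_1e^(3t) - C_2te^(3t) - 2C_2e^(3t), z(t) = -C_1e^(3t) - C_2te^(3t) - 3C_2e^(3t)

Coefficient matrix A = [[2, 1], [-1, 4]].
Characteristic polynomial det(A - λI) = λ^2 - 6λ + 9 = 0.
Single eigenvalue λ = 3 with algebraic multiplicity 2.
Eigenvector v = (-1,-1); generalized eigenvector w with (A-λI)w=v is (-2,-3).
General solution: e^(3t)[C_1·v + C_2·(t·v + w)].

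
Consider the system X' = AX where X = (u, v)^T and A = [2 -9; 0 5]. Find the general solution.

u(t) = -3c_1e^(5t) + c_2e^(2t), v(t) = c_1e^(5t)

Coefficient matrix A = [[2, -9], [0, 5]].
Characteristic polynomial det(A - λI) = λ^2 - 7λ + 10 = 0.
Eigenvalues λ = 5, 2.
For λ=5: (A-λI) row 1 is [-3, -9], so an eigenvector is (-3, 1).
For λ=2: (A-λI) row 1 is [0, -9], so an eigenvector is (1, 0).
General solution: c_1e^(5t)(-3,1) + c_2e^(2t)(1,0).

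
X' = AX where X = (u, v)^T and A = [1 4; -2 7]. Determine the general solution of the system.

u(t) = -2C_1e^(3t) - C_2e^(5t), v(t) = -C_1e^(3t) - C_2e^(5t)

Coefficient matrix A = [[1, 4], [-2, 7]].
Characteristic polynomial det(A - λI) = λ^2 - 8λ + 15 = 0.
Eigenvalues λ = 3, 5.
For λ=3: (A-λI) row 1 is [-2, 4], so an eigenvector is (-2, -1).
For λ=5: (A-λI) row 1 is [-4, 4], so an eigenvector is (-1, -1).
General solution: C_1e^(3t)(-2,-1) + C_2e^(5t)(-1,-1).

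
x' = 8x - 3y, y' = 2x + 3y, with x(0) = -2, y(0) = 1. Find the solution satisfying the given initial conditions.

x(t) = -9e^(6t) + 7e^(5t), y(t) = -6e^(6t) + 7e^(5t)

Coefficient matrix A = [[8, -3], [2, 3]].
Characteristic polynomial det(A - λI) = λ^2 - 11λ + 30 = 0.
Eigenvalues λ = 6, 5.
For λ=6: (A-λI) row 1 is [2, -3], so an eigenvector is (3, 2).
For λ=5: (A-λI) row 1 is [3, -3], so an eigenvector is (1, 1).
General solution: K_1e^(6t)(3,2) + K_2e^(5t)(1,1).
Applying x(0)=-2, y(0)=1 gives K_1=-3, K_2=7.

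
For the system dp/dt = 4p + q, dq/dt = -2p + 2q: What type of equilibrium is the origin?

unstable spiral

A = [[4,1],[-2,2]]; det(A-λI) = λ^2 - 6λ + 10.
λ = 3 ± i: positive real part.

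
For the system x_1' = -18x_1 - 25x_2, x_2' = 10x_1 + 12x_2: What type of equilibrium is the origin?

stable spiral

A = [[-18,-25],[10,12]]; det(A-λI) = λ^2 + 6λ + 34.
λ = -3 ± 5i: negative real part.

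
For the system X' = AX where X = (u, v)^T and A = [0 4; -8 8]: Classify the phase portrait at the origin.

unstable spiral

A = [[0,4],[-8,8]]; det(A-λI) = λ^2 - 8λ + 32.
λ = 4 ± 4i: positive real part.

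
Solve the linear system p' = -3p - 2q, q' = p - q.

Coefficient matrix A = [[-3, -2], [1, -1]].
Characteristic polynomial det(A - λI) = λ^2 + 4λ + 5 = 0.
Eigenvalues λ = -2 ± i (complex conjugate pair).
For λ=-2+i: an eigenvector is (-1,0) - i(1,-1) = (-1 - i, 0 + i).
A real fundamental pair from Re and Im of e^((-2+i)t)v: X_1 = e^(-2t)(cos(t)·(-1,0) + sin(t)·(1,-1)), X_2 = e^(-2t)(sin(t)·(-1,0) - cos(t)·(1,-1)).
General solution: c_1X_1 + c_2X_2.

p(t) = c_1e^(-2t)sin(t) - c_1e^(-2t)cos(t) - c_2e^(-2t)sin(t) - c_2e^(-2t)cos(t), q(t) = -c_1e^(-2t)sin(t) + c_2e^(-2t)cos(t)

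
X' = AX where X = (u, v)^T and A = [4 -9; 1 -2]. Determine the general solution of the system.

Coefficient matrix A = [[4, -9], [1, -2]].
Characteristic polynomial det(A - λI) = λ^2 - 2λ + 1 = 0.
Single eigenvalue λ = 1 with algebraic multiplicity 2.
Eigenvector v = (3,1); generalized eigenvector w with (A-λI)w=v is (-2,-1).
General solution: e^(t)[C_1·v + C_2·(t·v + w)].

u(t) = 3C_1e^(t) + 3C_2te^(t) - 2C_2e^(t), v(t) = C_1e^(t) + C_2te^(t) - C_2e^(t)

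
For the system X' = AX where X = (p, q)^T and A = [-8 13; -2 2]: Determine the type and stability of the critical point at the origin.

A = [[-8,13],[-2,2]]; det(A-λI) = λ^2 + 6λ + 10.
λ = -3 ± i: negative real part.

stable spiral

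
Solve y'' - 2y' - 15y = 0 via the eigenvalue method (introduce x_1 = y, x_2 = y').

y(t) = c_1e^(-3t) + c_2e^(5t)

Let x_1 = y, x_2 = y'. Then x_1' = x_2 and x_2' = 15x_1 + 2x_2.
A = [[0,1],[15,2]]; det(A-λI) = λ^2 - 2λ - 15.
Eigenvalues λ = -3, 5 with eigenvectors (1,-3), (1,5).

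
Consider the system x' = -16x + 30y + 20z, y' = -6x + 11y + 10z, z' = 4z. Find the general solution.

Coefficient matrix A = [[-16, 30, 20], [-6, 11, 10], [0, 0, 4]].
det(A - λI) = 0 gives eigenvalues λ = -1, -4, 4.
For λ=-1: eigenvector (2,1,0).
For λ=-4: eigenvector (5,2,0).
For λ=4: eigenvector (4,2,1).
General solution: K_1e^(-t)(2,1,0) + K_2e^(-4t)(5,2,0) + K_3e^(4t)(4,2,1).

x(t) = 2K_1e^(-t) + 5K_2e^(-4t) + 4K_3e^(4t), y(t) = K_1e^(-t) + 2K_2e^(-4t) + 2K_3e^(4t), z(t) = K_3e^(4t)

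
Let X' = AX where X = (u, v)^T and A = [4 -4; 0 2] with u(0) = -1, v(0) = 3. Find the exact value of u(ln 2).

A = [[4,-4],[0,2]]; eigenvalues λ = 2, 4.
Eigenvectors: (2,1) for λ=2, (1,0) for λ=4.
From the initial condition, c_1 = 3, c_2 = -7.
u(ln 2) = (3)(2^2)(2) + (-7)(2^4)(1) = -88.

-88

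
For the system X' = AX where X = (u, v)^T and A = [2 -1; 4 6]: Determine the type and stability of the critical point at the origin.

A = [[2,-1],[4,6]]; det(A-λI) = λ^2 - 8λ + 16.
repeated λ = 4 with a single eigenvector.

unstable improper node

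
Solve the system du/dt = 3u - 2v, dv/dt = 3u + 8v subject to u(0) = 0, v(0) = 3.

Coefficient matrix A = [[3, -2], [3, 8]].
Characteristic polynomial det(A - λI) = λ^2 - 11λ + 30 = 0.
Eigenvalues λ = 6, 5.
For λ=6: (A-λI) row 1 is [-3, -2], so an eigenvector is (-2, 3).
For λ=5: (A-λI) row 1 is [-2, -2], so an eigenvector is (1, -1).
General solution: K_1e^(6t)(-2,3) + K_2e^(5t)(1,-1).
Applying u(0)=0, v(0)=3 gives K_1=3, K_2=6.

u(t) = -6e^(6t) + 6e^(5t), v(t) = 9e^(6t) - 6e^(5t)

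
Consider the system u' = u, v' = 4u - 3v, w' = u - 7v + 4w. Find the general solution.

u(t) = c_1e^(t), v(t) = c_1e^(t) + c_2e^(-3t), w(t) = 2c_1e^(t) + c_2e^(-3t) + c_3e^(4t)

Coefficient matrix A = [[1, 0, 0], [4, -3, 0], [1, -7, 4]].
det(A - λI) = 0 gives eigenvalues λ = 1, -3, 4.
For λ=1: eigenvector (1,1,2).
For λ=-3: eigenvector (0,1,1).
For λ=4: eigenvector (0,0,1).
General solution: c_1e^(t)(1,1,2) + c_2e^(-3t)(0,1,1) + c_3e^(4t)(0,0,1).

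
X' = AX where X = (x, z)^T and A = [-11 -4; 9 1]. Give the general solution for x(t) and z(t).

Coefficient matrix A = [[-11, -4], [9, 1]].
Characteristic polynomial det(A - λI) = λ^2 + 10λ + 25 = 0.
Single eigenvalue λ = -5 with algebraic multiplicity 2.
Eigenvector v = (-2,3); generalized eigenvector w with (A-λI)w=v is (-1,2).
General solution: e^(-5t)[C_1·v + C_2·(t·v + w)].

x(t) = -2C_1e^(-5t) - 2C_2te^(-5t) - C_2e^(-5t), z(t) = 3C_1e^(-5t) + 3C_2te^(-5t) + 2C_2e^(-5t)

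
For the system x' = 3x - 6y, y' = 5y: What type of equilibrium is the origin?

unstable node

A = [[3,-6],[0,5]]; det(A-λI) = λ^2 - 8λ + 15.
λ = 5, 3: both positive.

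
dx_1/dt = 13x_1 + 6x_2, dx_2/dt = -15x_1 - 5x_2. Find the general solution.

x_1(t) = -K_1e^(4t)sin(3t) - K_1e^(4t)cos(3t) - K_2e^(4t)sin(3t) + K_2e^(4t)cos(3t), x_2(t) = 2K_1e^(4t)sin(3t) + K_1e^(4t)cos(3t) + K_2e^(4t)sin(3t) - 2K_2e^(4t)cos(3t)

Coefficient matrix A = [[13, 6], [-15, -5]].
Characteristic polynomial det(A - λI) = λ^2 - 8λ + 25 = 0.
Eigenvalues λ = 4 ± 3i (complex conjugate pair).
For λ=4+3i: an eigenvector is (-1,1) - i(-1,2) = (-1 + i, 1 - 2i).
A real fundamental pair from Re and Im of e^((4+3i)t)v: X_1 = e^(4t)(cos(3t)·(-1,1) + sin(3t)·(-1,2)), X_2 = e^(4t)(sin(3t)·(-1,1) - cos(3t)·(-1,2)).
General solution: K_1X_1 + K_2X_2.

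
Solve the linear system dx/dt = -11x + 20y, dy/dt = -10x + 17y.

Coefficient matrix A = [[-11, 20], [-10, 17]].
Characteristic polynomial det(A - λI) = λ^2 - 6λ + 13 = 0.
Eigenvalues λ = 3 ± 2i (complex conjugate pair).
For λ=3+2i: an eigenvector is (1,1) - i(3,2) = (1 - 3i, 1 - 2i).
A real fundamental pair from Re and Im of e^((3+2i)t)v: X_1 = e^(3t)(cos(2t)·(1,1) + sin(2t)·(3,2)), X_2 = e^(3t)(sin(2t)·(1,1) - cos(2t)·(3,2)).
General solution: C_1X_1 + C_2X_2.

x(t) = 3C_1e^(3t)sin(2t) + C_1e^(3t)cos(2t) + C_2e^(3t)sin(2t) - 3C_2e^(3t)cos(2t), y(t) = 2C_1e^(3t)sin(2t) + C_1e^(3t)cos(2t) + C_2e^(3t)sin(2t) - 2C_2e^(3t)cos(2t)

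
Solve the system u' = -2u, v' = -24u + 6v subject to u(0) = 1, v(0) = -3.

u(t) = e^(-2t), v(t) = -6e^(6t) + 3e^(-2t)

Coefficient matrix A = [[-2, 0], [-24, 6]].
Characteristic polynomial det(A - λI) = λ^2 - 4λ - 12 = 0.
Eigenvalues λ = -2, 6.
For λ=-2: (A-λI) row 2 is [-24, 8], so an eigenvector is (1, 3).
For λ=6: (A-λI) row 1 is [-8, 0], so an eigenvector is (0, -1).
General solution: C_1e^(-2t)(1,3) + C_2e^(6t)(0,-1).
Applying u(0)=1, v(0)=-3 gives C_1=1, C_2=6.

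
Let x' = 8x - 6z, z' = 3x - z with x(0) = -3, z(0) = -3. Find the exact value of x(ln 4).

A = [[8,-6],[3,-1]]; eigenvalues λ = 5, 2.
Eigenvectors: (-2,-1) for λ=5, (1,1) for λ=2.
From the initial condition, c_1 = 0, c_2 = -3.
x(ln 4) = (0)(4^5)(-2) + (-3)(4^2)(1) = -48.

-48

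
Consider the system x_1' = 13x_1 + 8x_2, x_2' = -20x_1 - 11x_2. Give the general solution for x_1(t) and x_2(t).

Coefficient matrix A = [[13, 8], [-20, -11]].
Characteristic polynomial det(A - λI) = λ^2 - 2λ + 17 = 0.
Eigenvalues λ = 1 ± 4i (complex conjugate pair).
For λ=1+4i: an eigenvector is (1,-1) - i(1,-2) = (1 - i, -1 + 2i).
A real fundamental pair from Re and Im of e^((1+4i)t)v: X_1 = e^(t)(cos(4t)·(1,-1) + sin(4t)·(1,-2)), X_2 = e^(t)(sin(4t)·(1,-1) - cos(4t)·(1,-2)).
General solution: c_1X_1 + c_2X_2.

x_1(t) = c_1e^(t)sin(4t) + c_1e^(t)cos(4t) + c_2e^(t)sin(4t) - c_2e^(t)cos(4t), x_2(t) = -2c_1e^(t)sin(4t) - c_1e^(t)cos(4t) - c_2e^(t)sin(4t) + 2c_2e^(t)cos(4t)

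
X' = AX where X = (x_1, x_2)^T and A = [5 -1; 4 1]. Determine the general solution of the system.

x_1(t) = C_1e^(3t) + C_2te^(3t), x_2(t) = 2C_1e^(3t) + 2C_2te^(3t) - C_2e^(3t)

Coefficient matrix A = [[5, -1], [4, 1]].
Characteristic polynomial det(A - λI) = λ^2 - 6λ + 9 = 0.
Single eigenvalue λ = 3 with algebraic multiplicity 2.
Eigenvector v = (1,2); generalized eigenvector w with (A-λI)w=v is (0,-1).
General solution: e^(3t)[C_1·v + C_2·(t·v + w)].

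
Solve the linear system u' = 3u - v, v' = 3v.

Coefficient matrix A = [[3, -1], [0, 3]].
Characteristic polynomial det(A - λI) = λ^2 - 6λ + 9 = 0.
Single eigenvalue λ = 3 with algebraic multiplicity 2.
Eigenvector v = (1,0); generalized eigenvector w with (A-λI)w=v is (-3,-1).
General solution: e^(3t)[C_1·v + C_2·(t·v + w)].

u(t) = C_1e^(3t) + C_2te^(3t) - 3C_2e^(3t), v(t) = -C_2e^(3t)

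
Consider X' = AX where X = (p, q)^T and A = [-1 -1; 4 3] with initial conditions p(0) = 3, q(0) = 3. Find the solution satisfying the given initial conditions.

Coefficient matrix A = [[-1, -1], [4, 3]].
Characteristic polynomial det(A - λI) = λ^2 - 2λ + 1 = 0.
Single eigenvalue λ = 1 with algebraic multiplicity 2.
Eigenvector v = (-1,2); generalized eigenvector w with (A-λI)w=v is (2,-3).
General solution: e^(t)[c_1·v + c_2·(t·v + w)].
Applying p(0)=3, q(0)=3 gives c_1=15, c_2=9.

p(t) = -9te^(t) + 3e^(t), q(t) = 18te^(t) + 3e^(t)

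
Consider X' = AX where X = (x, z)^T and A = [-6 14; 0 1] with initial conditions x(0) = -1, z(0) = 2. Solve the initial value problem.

Coefficient matrix A = [[-6, 14], [0, 1]].
Characteristic polynomial det(A - λI) = λ^2 + 5λ - 6 = 0.
Eigenvalues λ = -6, 1.
For λ=-6: (A-λI) row 1 is [0, 14], so an eigenvector is (1, 0).
For λ=1: (A-λI) row 1 is [-7, 14], so an eigenvector is (2, 1).
General solution: K_1e^(-6t)(1,0) + K_2e^(t)(2,1).
Applying x(0)=-1, z(0)=2 gives K_1=-5, K_2=2.

x(t) = 4e^(t) - 5e^(-6t), z(t) = 2e^(t)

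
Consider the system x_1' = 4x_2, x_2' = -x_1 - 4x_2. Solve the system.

x_1(t) = 2K_1e^(-2t) + 2K_2te^(-2t) + K_2e^(-2t), x_2(t) = -K_1e^(-2t) - K_2te^(-2t)

Coefficient matrix A = [[0, 4], [-1, -4]].
Characteristic polynomial det(A - λI) = λ^2 + 4λ + 4 = 0.
Single eigenvalue λ = -2 with algebraic multiplicity 2.
Eigenvector v = (2,-1); generalized eigenvector w with (A-λI)w=v is (1,0).
General solution: e^(-2t)[K_1·v + K_2·(t·v + w)].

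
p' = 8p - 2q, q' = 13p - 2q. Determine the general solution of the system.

Coefficient matrix A = [[8, -2], [13, -2]].
Characteristic polynomial det(A - λI) = λ^2 - 6λ + 10 = 0.
Eigenvalues λ = 3 ± i (complex conjugate pair).
For λ=3+i: an eigenvector is (1,3) - i(-1,-2) = (1 + i, 3 + 2i).
A real fundamental pair from Re and Im of e^((3+i)t)v: X_1 = e^(3t)(cos(t)·(1,3) + sin(t)·(-1,-2)), X_2 = e^(3t)(sin(t)·(1,3) - cos(t)·(-1,-2)).
General solution: K_1X_1 + K_2X_2.

p(t) = -K_1e^(3t)sin(t) + K_1e^(3t)cos(t) + K_2e^(3t)sin(t) + K_2e^(3t)cos(t), q(t) = -2K_1e^(3t)sin(t) + 3K_1e^(3t)cos(t) + 3K_2e^(3t)sin(t) + 2K_2e^(3t)cos(t)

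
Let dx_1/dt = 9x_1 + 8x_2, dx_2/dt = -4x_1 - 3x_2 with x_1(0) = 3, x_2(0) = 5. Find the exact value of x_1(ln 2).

486

A = [[9,8],[-4,-3]]; eigenvalues λ = 5, 1.
Eigenvectors: (2,-1) for λ=5, (-1,1) for λ=1.
From the initial condition, c_1 = 8, c_2 = 13.
x_1(ln 2) = (8)(2^5)(2) + (13)(2^1)(-1) = 486.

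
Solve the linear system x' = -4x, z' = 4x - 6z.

x(t) = C_1e^(-4t), z(t) = 2C_1e^(-4t) - C_2e^(-6t)

Coefficient matrix A = [[-4, 0], [4, -6]].
Characteristic polynomial det(A - λI) = λ^2 + 10λ + 24 = 0.
Eigenvalues λ = -4, -6.
For λ=-4: (A-λI) row 2 is [4, -2], so an eigenvector is (1, 2).
For λ=-6: (A-λI) row 1 is [2, 0], so an eigenvector is (0, -1).
General solution: C_1e^(-4t)(1,2) + C_2e^(-6t)(0,-1).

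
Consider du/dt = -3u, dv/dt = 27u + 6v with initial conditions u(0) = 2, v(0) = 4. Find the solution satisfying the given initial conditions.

Coefficient matrix A = [[-3, 0], [27, 6]].
Characteristic polynomial det(A - λI) = λ^2 - 3λ - 18 = 0.
Eigenvalues λ = -3, 6.
For λ=-3: (A-λI) row 2 is [27, 9], so an eigenvector is (1, -3).
For λ=6: (A-λI) row 1 is [-9, 0], so an eigenvector is (0, -1).
General solution: C_1e^(-3t)(1,-3) + C_2e^(6t)(0,-1).
Applying u(0)=2, v(0)=4 gives C_1=2, C_2=-10.

u(t) = 2e^(-3t), v(t) = 10e^(6t) - 6e^(-3t)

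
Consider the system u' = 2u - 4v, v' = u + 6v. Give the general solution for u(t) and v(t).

Coefficient matrix A = [[2, -4], [1, 6]].
Characteristic polynomial det(A - λI) = λ^2 - 8λ + 16 = 0.
Single eigenvalue λ = 4 with algebraic multiplicity 2.
Eigenvector v = (2,-1); generalized eigenvector w with (A-λI)w=v is (-3,1).
General solution: e^(4t)[K_1·v + K_2·(t·v + w)].

u(t) = 2K_1e^(4t) + 2K_2te^(4t) - 3K_2e^(4t), v(t) = -K_1e^(4t) - K_2te^(4t) + K_2e^(4t)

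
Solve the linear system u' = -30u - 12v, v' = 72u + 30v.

u(t) = -K_1e^(6t) - K_2e^(-6t), v(t) = 3K_1e^(6t) + 2K_2e^(-6t)

Coefficient matrix A = [[-30, -12], [72, 30]].
Characteristic polynomial det(A - λI) = λ^2 - 36 = 0.
Eigenvalues λ = 6, -6.
For λ=6: (A-λI) row 1 is [-36, -12], so an eigenvector is (-1, 3).
For λ=-6: (A-λI) row 1 is [-24, -12], so an eigenvector is (-1, 2).
General solution: K_1e^(6t)(-1,3) + K_2e^(-6t)(-1,2).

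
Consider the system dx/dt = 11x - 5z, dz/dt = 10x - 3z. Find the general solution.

x(t) = C_1e^(4t)sin(t) - 2C_1e^(4t)cos(t) - 2C_2e^(4t)sin(t) - C_2e^(4t)cos(t), z(t) = C_1e^(4t)sin(t) - 3C_1e^(4t)cos(t) - 3C_2e^(4t)sin(t) - C_2e^(4t)cos(t)

Coefficient matrix A = [[11, -5], [10, -3]].
Characteristic polynomial det(A - λI) = λ^2 - 8λ + 17 = 0.
Eigenvalues λ = 4 ± i (complex conjugate pair).
For λ=4+i: an eigenvector is (-2,-3) - i(1,1) = (-2 - i, -3 - i).
A real fundamental pair from Re and Im of e^((4+i)t)v: X_1 = e^(4t)(cos(t)·(-2,-3) + sin(t)·(1,1)), X_2 = e^(4t)(sin(t)·(-2,-3) - cos(t)·(1,1)).
General solution: C_1X_1 + C_2X_2.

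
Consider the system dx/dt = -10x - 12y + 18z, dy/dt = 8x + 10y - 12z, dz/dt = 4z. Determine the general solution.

x(t) = 3c_1e^(-2t) - c_2e^(2t) + 3c_3e^(4t), y(t) = -2c_1e^(-2t) + c_2e^(2t) - 2c_3e^(4t), z(t) = c_3e^(4t)

Coefficient matrix A = [[-10, -12, 18], [8, 10, -12], [0, 0, 4]].
det(A - λI) = 0 gives eigenvalues λ = -2, 2, 4.
For λ=-2: eigenvector (3,-2,0).
For λ=2: eigenvector (-1,1,0).
For λ=4: eigenvector (3,-2,1).
General solution: c_1e^(-2t)(3,-2,0) + c_2e^(2t)(-1,1,0) + c_3e^(4t)(3,-2,1).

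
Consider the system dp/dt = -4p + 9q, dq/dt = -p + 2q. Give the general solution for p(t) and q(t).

p(t) = -3C_1e^(-t) - 3C_2te^(-t) + C_2e^(-t), q(t) = -C_1e^(-t) - C_2te^(-t)

Coefficient matrix A = [[-4, 9], [-1, 2]].
Characteristic polynomial det(A - λI) = λ^2 + 2λ + 1 = 0.
Single eigenvalue λ = -1 with algebraic multiplicity 2.
Eigenvector v = (-3,-1); generalized eigenvector w with (A-λI)w=v is (1,0).
General solution: e^(-t)[C_1·v + C_2·(t·v + w)].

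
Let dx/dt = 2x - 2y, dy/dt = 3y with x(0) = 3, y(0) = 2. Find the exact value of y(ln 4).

A = [[2,-2],[0,3]]; eigenvalues λ = 3, 2.
Eigenvectors: (2,-1) for λ=3, (-1,0) for λ=2.
From the initial condition, c_1 = -2, c_2 = -7.
y(ln 4) = (-2)(4^3)(-1) + (-7)(4^2)(0) = 128.

128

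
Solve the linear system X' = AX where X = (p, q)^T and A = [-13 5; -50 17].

Coefficient matrix A = [[-13, 5], [-50, 17]].
Characteristic polynomial det(A - λI) = λ^2 - 4λ + 29 = 0.
Eigenvalues λ = 2 ± 5i (complex conjugate pair).
For λ=2+5i: an eigenvector is (0,-1) - i(-1,-3) = (0 + i, -1 + 3i).
A real fundamental pair from Re and Im of e^((2+5i)t)v: X_1 = e^(2t)(cos(5t)·(0,-1) + sin(5t)·(-1,-3)), X_2 = e^(2t)(sin(5t)·(0,-1) - cos(5t)·(-1,-3)).
General solution: K_1X_1 + K_2X_2.

p(t) = -K_1e^(2t)sin(5t) + K_2e^(2t)cos(5t), q(t) = -3K_1e^(2t)sin(5t) - K_1e^(2t)cos(5t) - K_2e^(2t)sin(5t) + 3K_2e^(2t)cos(5t)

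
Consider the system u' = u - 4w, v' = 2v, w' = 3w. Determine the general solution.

u(t) = C_2e^(t) - 2C_3e^(3t), v(t) = C_1e^(2t), w(t) = C_3e^(3t)

Coefficient matrix A = [[1, 0, -4], [0, 2, 0], [0, 0, 3]].
det(A - λI) = 0 gives eigenvalues λ = 2, 1, 3.
For λ=2: eigenvector (0,1,0).
For λ=1: eigenvector (1,0,0).
For λ=3: eigenvector (-2,0,1).
General solution: C_1e^(2t)(0,1,0) + C_2e^(t)(1,0,0) + C_3e^(3t)(-2,0,1).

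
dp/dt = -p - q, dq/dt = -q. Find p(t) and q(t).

p(t) = -K_1e^(-t) - K_2te^(-t) - 2K_2e^(-t), q(t) = K_2e^(-t)

Coefficient matrix A = [[-1, -1], [0, -1]].
Characteristic polynomial det(A - λI) = λ^2 + 2λ + 1 = 0.
Single eigenvalue λ = -1 with algebraic multiplicity 2.
Eigenvector v = (-1,0); generalized eigenvector w with (A-λI)w=v is (-2,1).
General solution: e^(-t)[K_1·v + K_2·(t·v + w)].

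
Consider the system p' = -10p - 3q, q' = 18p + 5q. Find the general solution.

Coefficient matrix A = [[-10, -3], [18, 5]].
Characteristic polynomial det(A - λI) = λ^2 + 5λ + 4 = 0.
Eigenvalues λ = -1, -4.
For λ=-1: (A-λI) row 1 is [-9, -3], so an eigenvector is (1, -3).
For λ=-4: (A-λI) row 1 is [-6, -3], so an eigenvector is (-1, 2).
General solution: c_1e^(-t)(1,-3) + c_2e^(-4t)(-1,2).

p(t) = c_1e^(-t) - c_2e^(-4t), q(t) = -3c_1e^(-t) + 2c_2e^(-4t)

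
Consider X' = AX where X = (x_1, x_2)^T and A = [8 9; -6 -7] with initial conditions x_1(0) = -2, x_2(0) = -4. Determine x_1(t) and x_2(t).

x_1(t) = -18e^(2t) + 16e^(-t), x_2(t) = 12e^(2t) - 16e^(-t)

Coefficient matrix A = [[8, 9], [-6, -7]].
Characteristic polynomial det(A - λI) = λ^2 - λ - 2 = 0.
Eigenvalues λ = -1, 2.
For λ=-1: (A-λI) row 1 is [9, 9], so an eigenvector is (-1, 1).
For λ=2: (A-λI) row 1 is [6, 9], so an eigenvector is (3, -2).
General solution: c_1e^(-t)(-1,1) + c_2e^(2t)(3,-2).
Applying x_1(0)=-2, x_2(0)=-4 gives c_1=-16, c_2=-6.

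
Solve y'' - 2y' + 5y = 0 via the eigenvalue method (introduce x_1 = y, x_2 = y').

y(t) = K_1e^(t)cos(2t) + K_2e^(t)sin(2t)

Let x_1 = y, x_2 = y'. Then x_1' = x_2 and x_2' = -5x_1 + 2x_2.
A = [[0,1],[-5,2]]; det(A-λI) = λ^2 - 2λ + 5.
Eigenvalues λ = 1 ± 2i.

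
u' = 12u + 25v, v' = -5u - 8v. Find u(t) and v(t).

u(t) = c_1e^(2t)sin(5t) - 2c_1e^(2t)cos(5t) - 2c_2e^(2t)sin(5t) - c_2e^(2t)cos(5t), v(t) = c_1e^(2t)cos(5t) + c_2e^(2t)sin(5t)

Coefficient matrix A = [[12, 25], [-5, -8]].
Characteristic polynomial det(A - λI) = λ^2 - 4λ + 29 = 0.
Eigenvalues λ = 2 ± 5i (complex conjugate pair).
For λ=2+5i: an eigenvector is (-2,1) - i(1,0) = (-2 - i, 1).
A real fundamental pair from Re and Im of e^((2+5i)t)v: X_1 = e^(2t)(cos(5t)·(-2,1) + sin(5t)·(1,0)), X_2 = e^(2t)(sin(5t)·(-2,1) - cos(5t)·(1,0)).
General solution: c_1X_1 + c_2X_2.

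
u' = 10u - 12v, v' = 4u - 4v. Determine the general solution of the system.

u(t) = 2K_1e^(4t) + 3K_2e^(2t), v(t) = K_1e^(4t) + 2K_2e^(2t)

Coefficient matrix A = [[10, -12], [4, -4]].
Characteristic polynomial det(A - λI) = λ^2 - 6λ + 8 = 0.
Eigenvalues λ = 4, 2.
For λ=4: (A-λI) row 1 is [6, -12], so an eigenvector is (2, 1).
For λ=2: (A-λI) row 1 is [8, -12], so an eigenvector is (3, 2).
General solution: K_1e^(4t)(2,1) + K_2e^(2t)(3,2).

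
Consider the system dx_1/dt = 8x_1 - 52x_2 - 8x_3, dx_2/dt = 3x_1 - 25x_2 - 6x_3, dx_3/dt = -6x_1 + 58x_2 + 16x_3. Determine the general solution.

x_1(t) = -3c_1e^(-4t) + 2c_2e^(4t) + 4c_3e^(-t), x_2(t) = -c_1e^(-4t) + c_3e^(-t), x_3(t) = 2c_1e^(-4t) + c_2e^(4t) - 2c_3e^(-t)

Coefficient matrix A = [[8, -52, -8], [3, -25, -6], [-6, 58, 16]].
det(A - λI) = 0 gives eigenvalues λ = -4, 4, -1.
For λ=-4: eigenvector (-3,-1,2).
For λ=4: eigenvector (2,0,1).
For λ=-1: eigenvector (4,1,-2).
General solution: c_1e^(-4t)(-3,-1,2) + c_2e^(4t)(2,0,1) + c_3e^(-t)(4,1,-2).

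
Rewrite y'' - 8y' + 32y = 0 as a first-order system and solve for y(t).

Let x_1 = y, x_2 = y'. Then x_1' = x_2 and x_2' = -32x_1 + 8x_2.
A = [[0,1],[-32,8]]; det(A-λI) = λ^2 - 8λ + 32.
Eigenvalues λ = 4 ± 4i.

y(t) = C_1e^(4t)cos(4t) + C_2e^(4t)sin(4t)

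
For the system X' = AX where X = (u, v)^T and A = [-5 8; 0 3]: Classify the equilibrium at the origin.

saddle

A = [[-5,8],[0,3]]; det(A-λI) = λ^2 + 2λ - 15.
λ = -5, 3: opposite signs.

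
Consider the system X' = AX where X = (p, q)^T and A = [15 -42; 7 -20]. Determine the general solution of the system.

p(t) = -2C_1e^(-6t) - 3C_2e^(t), q(t) = -C_1e^(-6t) - C_2e^(t)

Coefficient matrix A = [[15, -42], [7, -20]].
Characteristic polynomial det(A - λI) = λ^2 + 5λ - 6 = 0.
Eigenvalues λ = -6, 1.
For λ=-6: (A-λI) row 1 is [21, -42], so an eigenvector is (-2, -1).
For λ=1: (A-λI) row 1 is [14, -42], so an eigenvector is (-3, -1).
General solution: C_1e^(-6t)(-2,-1) + C_2e^(t)(-3,-1).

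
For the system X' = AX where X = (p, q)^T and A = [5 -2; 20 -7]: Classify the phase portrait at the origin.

A = [[5,-2],[20,-7]]; det(A-λI) = λ^2 + 2λ + 5.
λ = -1 ± 2i: negative real part.

stable spiral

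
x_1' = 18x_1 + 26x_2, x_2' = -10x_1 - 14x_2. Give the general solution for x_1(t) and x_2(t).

x_1(t) = 3C_1e^(2t)sin(2t) + 2C_1e^(2t)cos(2t) + 2C_2e^(2t)sin(2t) - 3C_2e^(2t)cos(2t), x_2(t) = -2C_1e^(2t)sin(2t) - C_1e^(2t)cos(2t) - C_2e^(2t)sin(2t) + 2C_2e^(2t)cos(2t)

Coefficient matrix A = [[18, 26], [-10, -14]].
Characteristic polynomial det(A - λI) = λ^2 - 4λ + 8 = 0.
Eigenvalues λ = 2 ± 2i (complex conjugate pair).
For λ=2+2i: an eigenvector is (2,-1) - i(3,-2) = (2 - 3i, -1 + 2i).
A real fundamental pair from Re and Im of e^((2+2i)t)v: X_1 = e^(2t)(cos(2t)·(2,-1) + sin(2t)·(3,-2)), X_2 = e^(2t)(sin(2t)·(2,-1) - cos(2t)·(3,-2)).
General solution: C_1X_1 + C_2X_2.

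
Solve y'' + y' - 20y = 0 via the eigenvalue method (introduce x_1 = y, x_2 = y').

y(t) = C_1e^(-5t) + C_2e^(4t)

Let x_1 = y, x_2 = y'. Then x_1' = x_2 and x_2' = 20x_1 - x_2.
A = [[0,1],[20,-1]]; det(A-λI) = λ^2 + λ - 20.
Eigenvalues λ = -5, 4 with eigenvectors (1,-5), (1,4).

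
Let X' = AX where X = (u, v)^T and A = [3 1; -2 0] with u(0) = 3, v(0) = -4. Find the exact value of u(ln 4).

A = [[3,1],[-2,0]]; eigenvalues λ = 1, 2.
Eigenvectors: (-1,2) for λ=1, (1,-1) for λ=2.
From the initial condition, c_1 = -1, c_2 = 2.
u(ln 4) = (-1)(4^1)(-1) + (2)(4^2)(1) = 36.

36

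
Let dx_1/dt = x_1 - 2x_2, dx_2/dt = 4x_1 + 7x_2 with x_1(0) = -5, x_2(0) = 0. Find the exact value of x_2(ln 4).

A = [[1,-2],[4,7]]; eigenvalues λ = 5, 3.
Eigenvectors: (1,-2) for λ=5, (-1,1) for λ=3.
From the initial condition, c_1 = 5, c_2 = 10.
x_2(ln 4) = (5)(4^5)(-2) + (10)(4^3)(1) = -9600.

-9600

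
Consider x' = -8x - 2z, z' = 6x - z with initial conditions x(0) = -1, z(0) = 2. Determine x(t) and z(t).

Coefficient matrix A = [[-8, -2], [6, -1]].
Characteristic polynomial det(A - λI) = λ^2 + 9λ + 20 = 0.
Eigenvalues λ = -5, -4.
For λ=-5: (A-λI) row 1 is [-3, -2], so an eigenvector is (-2, 3).
For λ=-4: (A-λI) row 1 is [-4, -2], so an eigenvector is (-1, 2).
General solution: C_1e^(-5t)(-2,3) + C_2e^(-4t)(-1,2).
Applying x(0)=-1, z(0)=2 gives C_1=0, C_2=1.

x(t) = -e^(-4t), z(t) = 2e^(-4t)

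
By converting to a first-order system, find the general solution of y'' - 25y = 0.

Let x_1 = y, x_2 = y'. Then x_1' = x_2 and x_2' = 25x_1.
A = [[0,1],[25,0]]; det(A-λI) = λ^2 - 25.
Eigenvalues λ = -5, 5 with eigenvectors (1,-5), (1,5).

y(t) = c_1e^(-5t) + c_2e^(5t)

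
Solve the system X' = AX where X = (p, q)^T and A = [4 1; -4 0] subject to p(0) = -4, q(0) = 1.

p(t) = -7te^(2t) - 4e^(2t), q(t) = 14te^(2t) + e^(2t)

Coefficient matrix A = [[4, 1], [-4, 0]].
Characteristic polynomial det(A - λI) = λ^2 - 4λ + 4 = 0.
Single eigenvalue λ = 2 with algebraic multiplicity 2.
Eigenvector v = (1,-2); generalized eigenvector w with (A-λI)w=v is (0,1).
General solution: e^(2t)[C_1·v + C_2·(t·v + w)].
Applying p(0)=-4, q(0)=1 gives C_1=-4, C_2=-7.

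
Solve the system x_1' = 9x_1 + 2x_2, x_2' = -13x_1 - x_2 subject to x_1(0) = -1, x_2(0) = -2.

x_1(t) = -9e^(4t)sin(t) - e^(4t)cos(t), x_2(t) = 23e^(4t)sin(t) - 2e^(4t)cos(t)

Coefficient matrix A = [[9, 2], [-13, -1]].
Characteristic polynomial det(A - λI) = λ^2 - 8λ + 17 = 0.
Eigenvalues λ = 4 ± i (complex conjugate pair).
For λ=4+i: an eigenvector is (1,-3) - i(-1,2) = (1 + i, -3 - 2i).
A real fundamental pair from Re and Im of e^((4+i)t)v: X_1 = e^(4t)(cos(t)·(1,-3) + sin(t)·(-1,2)), X_2 = e^(4t)(sin(t)·(1,-3) - cos(t)·(-1,2)).
General solution: K_1X_1 + K_2X_2.
Applying x_1(0)=-1, x_2(0)=-2 gives K_1=4, K_2=-5.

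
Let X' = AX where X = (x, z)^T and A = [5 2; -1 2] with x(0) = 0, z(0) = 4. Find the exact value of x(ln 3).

432

A = [[5,2],[-1,2]]; eigenvalues λ = 4, 3.
Eigenvectors: (-2,1) for λ=4, (1,-1) for λ=3.
From the initial condition, c_1 = -4, c_2 = -8.
x(ln 3) = (-4)(3^4)(-2) + (-8)(3^3)(1) = 432.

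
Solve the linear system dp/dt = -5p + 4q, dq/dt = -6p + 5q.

p(t) = c_1e^(-t) + 2c_2e^(t), q(t) = c_1e^(-t) + 3c_2e^(t)

Coefficient matrix A = [[-5, 4], [-6, 5]].
Characteristic polynomial det(A - λI) = λ^2 - 1 = 0.
Eigenvalues λ = -1, 1.
For λ=-1: (A-λI) row 1 is [-4, 4], so an eigenvector is (1, 1).
For λ=1: (A-λI) row 1 is [-6, 4], so an eigenvector is (2, 3).
General solution: c_1e^(-t)(1,1) + c_2e^(t)(2,3).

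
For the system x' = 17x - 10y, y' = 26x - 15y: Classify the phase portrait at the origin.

unstable spiral

A = [[17,-10],[26,-15]]; det(A-λI) = λ^2 - 2λ + 5.
λ = 1 ± 2i: positive real part.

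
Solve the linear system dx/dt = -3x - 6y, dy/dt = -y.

x(t) = 3C_1e^(-t) + C_2e^(-3t), y(t) = -C_1e^(-t)

Coefficient matrix A = [[-3, -6], [0, -1]].
Characteristic polynomial det(A - λI) = λ^2 + 4λ + 3 = 0.
Eigenvalues λ = -1, -3.
For λ=-1: (A-λI) row 1 is [-2, -6], so an eigenvector is (3, -1).
For λ=-3: (A-λI) row 1 is [0, -6], so an eigenvector is (1, 0).
General solution: C_1e^(-t)(3,-1) + C_2e^(-3t)(1,0).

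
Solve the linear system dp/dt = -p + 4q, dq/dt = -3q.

Coefficient matrix A = [[-1, 4], [0, -3]].
Characteristic polynomial det(A - λI) = λ^2 + 4λ + 3 = 0.
Eigenvalues λ = -1, -3.
For λ=-1: (A-λI) row 1 is [0, 4], so an eigenvector is (-1, 0).
For λ=-3: (A-λI) row 1 is [2, 4], so an eigenvector is (2, -1).
General solution: C_1e^(-t)(-1,0) + C_2e^(-3t)(2,-1).

p(t) = -C_1e^(-t) + 2C_2e^(-3t), q(t) = -C_2e^(-3t)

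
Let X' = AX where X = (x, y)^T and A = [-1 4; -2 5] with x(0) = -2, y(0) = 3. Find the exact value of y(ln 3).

201

A = [[-1,4],[-2,5]]; eigenvalues λ = 1, 3.
Eigenvectors: (2,1) for λ=1, (-1,-1) for λ=3.
From the initial condition, c_1 = -5, c_2 = -8.
y(ln 3) = (-5)(3^1)(1) + (-8)(3^3)(-1) = 201.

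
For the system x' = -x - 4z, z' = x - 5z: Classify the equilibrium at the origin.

A = [[-1,-4],[1,-5]]; det(A-λI) = λ^2 + 6λ + 9.
repeated λ = -3 with a single eigenvector.

stable improper node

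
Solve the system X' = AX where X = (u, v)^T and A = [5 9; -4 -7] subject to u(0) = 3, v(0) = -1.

Coefficient matrix A = [[5, 9], [-4, -7]].
Characteristic polynomial det(A - λI) = λ^2 + 2λ + 1 = 0.
Single eigenvalue λ = -1 with algebraic multiplicity 2.
Eigenvector v = (3,-2); generalized eigenvector w with (A-λI)w=v is (-1,1).
General solution: e^(-t)[c_1·v + c_2·(t·v + w)].
Applying u(0)=3, v(0)=-1 gives c_1=2, c_2=3.

u(t) = 9te^(-t) + 3e^(-t), v(t) = -6te^(-t) - e^(-t)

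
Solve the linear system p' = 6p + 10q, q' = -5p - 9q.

Coefficient matrix A = [[6, 10], [-5, -9]].
Characteristic polynomial det(A - λI) = λ^2 + 3λ - 4 = 0.
Eigenvalues λ = 1, -4.
For λ=1: (A-λI) row 1 is [5, 10], so an eigenvector is (2, -1).
For λ=-4: (A-λI) row 1 is [10, 10], so an eigenvector is (-1, 1).
General solution: c_1e^(t)(2,-1) + c_2e^(-4t)(-1,1).

p(t) = 2c_1e^(t) - c_2e^(-4t), q(t) = -c_1e^(t) + c_2e^(-4t)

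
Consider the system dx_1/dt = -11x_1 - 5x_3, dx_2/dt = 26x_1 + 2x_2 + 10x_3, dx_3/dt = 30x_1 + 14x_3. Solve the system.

x_1(t) = C_1e^(-t) - C_3e^(4t), x_2(t) = -2C_1e^(-t) + C_2e^(2t) + 2C_3e^(4t), x_3(t) = -2C_1e^(-t) + 3C_3e^(4t)

Coefficient matrix A = [[-11, 0, -5], [26, 2, 10], [30, 0, 14]].
det(A - λI) = 0 gives eigenvalues λ = -1, 2, 4.
For λ=-1: eigenvector (1,-2,-2).
For λ=2: eigenvector (0,1,0).
For λ=4: eigenvector (-1,2,3).
General solution: C_1e^(-t)(1,-2,-2) + C_2e^(2t)(0,1,0) + C_3e^(4t)(-1,2,3).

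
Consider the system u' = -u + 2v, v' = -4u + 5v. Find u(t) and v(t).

Coefficient matrix A = [[-1, 2], [-4, 5]].
Characteristic polynomial det(A - λI) = λ^2 - 4λ + 3 = 0.
Eigenvalues λ = 1, 3.
For λ=1: (A-λI) row 1 is [-2, 2], so an eigenvector is (-1, -1).
For λ=3: (A-λI) row 1 is [-4, 2], so an eigenvector is (-1, -2).
General solution: K_1e^(t)(-1,-1) + K_2e^(3t)(-1,-2).

u(t) = -K_1e^(t) - K_2e^(3t), v(t) = -K_1e^(t) - 2K_2e^(3t)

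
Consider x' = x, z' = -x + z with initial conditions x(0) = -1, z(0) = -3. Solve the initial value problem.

x(t) = -e^(t), z(t) = te^(t) - 3e^(t)

Coefficient matrix A = [[1, 0], [-1, 1]].
Characteristic polynomial det(A - λI) = λ^2 - 2λ + 1 = 0.
Single eigenvalue λ = 1 with algebraic multiplicity 2.
Eigenvector v = (0,-1); generalized eigenvector w with (A-λI)w=v is (1,0).
General solution: e^(t)[C_1·v + C_2·(t·v + w)].
Applying x(0)=-1, z(0)=-3 gives C_1=3, C_2=-1.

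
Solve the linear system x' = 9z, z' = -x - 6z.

Coefficient matrix A = [[0, 9], [-1, -6]].
Characteristic polynomial det(A - λI) = λ^2 + 6λ + 9 = 0.
Single eigenvalue λ = -3 with algebraic multiplicity 2.
Eigenvector v = (-3,1); generalized eigenvector w with (A-λI)w=v is (2,-1).
General solution: e^(-3t)[C_1·v + C_2·(t·v + w)].

x(t) = -3C_1e^(-3t) - 3C_2te^(-3t) + 2C_2e^(-3t), z(t) = C_1e^(-3t) + C_2te^(-3t) - C_2e^(-3t)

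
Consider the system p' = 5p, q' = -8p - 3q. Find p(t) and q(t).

p(t) = C_2e^(5t), q(t) = C_1e^(-3t) - C_2e^(5t)

Coefficient matrix A = [[5, 0], [-8, -3]].
Characteristic polynomial det(A - λI) = λ^2 - 2λ - 15 = 0.
Eigenvalues λ = -3, 5.
For λ=-3: (A-λI) row 1 is [8, 0], so an eigenvector is (0, 1).
For λ=5: (A-λI) row 2 is [-8, -8], so an eigenvector is (1, -1).
General solution: C_1e^(-3t)(0,1) + C_2e^(5t)(1,-1).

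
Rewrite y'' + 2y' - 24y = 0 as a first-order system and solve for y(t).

y(t) = C_1e^(4t) + C_2e^(-6t)

Let x_1 = y, x_2 = y'. Then x_1' = x_2 and x_2' = 24x_1 - 2x_2.
A = [[0,1],[24,-2]]; det(A-λI) = λ^2 + 2λ - 24.
Eigenvalues λ = 4, -6 with eigenvectors (1,4), (1,-6).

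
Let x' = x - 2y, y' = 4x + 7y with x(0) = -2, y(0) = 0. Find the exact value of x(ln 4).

A = [[1,-2],[4,7]]; eigenvalues λ = 3, 5.
Eigenvectors: (1,-1) for λ=3, (-1,2) for λ=5.
From the initial condition, c_1 = -4, c_2 = -2.
x(ln 4) = (-4)(4^3)(1) + (-2)(4^5)(-1) = 1792.

1792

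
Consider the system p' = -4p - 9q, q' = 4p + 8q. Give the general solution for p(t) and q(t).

p(t) = -3K_1e^(2t) - 3K_2te^(2t) + 2K_2e^(2t), q(t) = 2K_1e^(2t) + 2K_2te^(2t) - K_2e^(2t)

Coefficient matrix A = [[-4, -9], [4, 8]].
Characteristic polynomial det(A - λI) = λ^2 - 4λ + 4 = 0.
Single eigenvalue λ = 2 with algebraic multiplicity 2.
Eigenvector v = (-3,2); generalized eigenvector w with (A-λI)w=v is (2,-1).
General solution: e^(2t)[K_1·v + K_2·(t·v + w)].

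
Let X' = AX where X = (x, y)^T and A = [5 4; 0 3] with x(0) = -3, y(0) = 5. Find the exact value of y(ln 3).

A = [[5,4],[0,3]]; eigenvalues λ = 3, 5.
Eigenvectors: (2,-1) for λ=3, (1,0) for λ=5.
From the initial condition, c_1 = -5, c_2 = 7.
y(ln 3) = (-5)(3^3)(-1) + (7)(3^5)(0) = 135.

135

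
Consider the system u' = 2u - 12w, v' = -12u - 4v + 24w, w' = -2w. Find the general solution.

u(t) = 3c_1e^(-2t) + c_3e^(2t), v(t) = -6c_1e^(-2t) + c_2e^(-4t) - 2c_3e^(2t), w(t) = c_1e^(-2t)

Coefficient matrix A = [[2, 0, -12], [-12, -4, 24], [0, 0, -2]].
det(A - λI) = 0 gives eigenvalues λ = -2, -4, 2.
For λ=-2: eigenvector (3,-6,1).
For λ=-4: eigenvector (0,1,0).
For λ=2: eigenvector (1,-2,0).
General solution: c_1e^(-2t)(3,-6,1) + c_2e^(-4t)(0,1,0) + c_3e^(2t)(1,-2,0).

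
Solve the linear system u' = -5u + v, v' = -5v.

Coefficient matrix A = [[-5, 1], [0, -5]].
Characteristic polynomial det(A - λI) = λ^2 + 10λ + 25 = 0.
Single eigenvalue λ = -5 with algebraic multiplicity 2.
Eigenvector v = (-1,0); generalized eigenvector w with (A-λI)w=v is (-3,-1).
General solution: e^(-5t)[K_1·v + K_2·(t·v + w)].

u(t) = -K_1e^(-5t) - K_2te^(-5t) - 3K_2e^(-5t), v(t) = -K_2e^(-5t)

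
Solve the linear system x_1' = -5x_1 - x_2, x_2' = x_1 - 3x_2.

x_1(t) = -C_1e^(-4t) - C_2te^(-4t) - C_2e^(-4t), x_2(t) = C_1e^(-4t) + C_2te^(-4t) + 2C_2e^(-4t)

Coefficient matrix A = [[-5, -1], [1, -3]].
Characteristic polynomial det(A - λI) = λ^2 + 8λ + 16 = 0.
Single eigenvalue λ = -4 with algebraic multiplicity 2.
Eigenvector v = (-1,1); generalized eigenvector w with (A-λI)w=v is (-1,2).
General solution: e^(-4t)[C_1·v + C_2·(t·v + w)].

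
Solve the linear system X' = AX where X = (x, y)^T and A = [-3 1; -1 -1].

Coefficient matrix A = [[-3, 1], [-1, -1]].
Characteristic polynomial det(A - λI) = λ^2 + 4λ + 4 = 0.
Single eigenvalue λ = -2 with algebraic multiplicity 2.
Eigenvector v = (1,1); generalized eigenvector w with (A-λI)w=v is (-1,0).
General solution: e^(-2t)[c_1·v + c_2·(t·v + w)].

x(t) = c_1e^(-2t) + c_2te^(-2t) - c_2e^(-2t), y(t) = c_1e^(-2t) + c_2te^(-2t)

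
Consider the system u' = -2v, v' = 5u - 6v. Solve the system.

u(t) = -c_1e^(-3t)sin(t) + c_1e^(-3t)cos(t) + c_2e^(-3t)sin(t) + c_2e^(-3t)cos(t), v(t) = -c_1e^(-3t)sin(t) + 2c_1e^(-3t)cos(t) + 2c_2e^(-3t)sin(t) + c_2e^(-3t)cos(t)

Coefficient matrix A = [[0, -2], [5, -6]].
Characteristic polynomial det(A - λI) = λ^2 + 6λ + 10 = 0.
Eigenvalues λ = -3 ± i (complex conjugate pair).
For λ=-3+i: an eigenvector is (1,2) - i(-1,-1) = (1 + i, 2 + i).
A real fundamental pair from Re and Im of e^((-3+i)t)v: X_1 = e^(-3t)(cos(t)·(1,2) + sin(t)·(-1,-1)), X_2 = e^(-3t)(sin(t)·(1,2) - cos(t)·(-1,-1)).
General solution: c_1X_1 + c_2X_2.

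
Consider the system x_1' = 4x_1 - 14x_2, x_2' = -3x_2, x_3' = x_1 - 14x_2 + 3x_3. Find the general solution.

Coefficient matrix A = [[4, -14, 0], [0, -3, 0], [1, -14, 3]].
det(A - λI) = 0 gives eigenvalues λ = 4, -3, 3.
For λ=4: eigenvector (1,0,1).
For λ=-3: eigenvector (2,1,2).
For λ=3: eigenvector (0,0,1).
General solution: c_1e^(4t)(1,0,1) + c_2e^(-3t)(2,1,2) + c_3e^(3t)(0,0,1).

x_1(t) = c_1e^(4t) + 2c_2e^(-3t), x_2(t) = c_2e^(-3t), x_3(t) = c_1e^(4t) + 2c_2e^(-3t) + c_3e^(3t)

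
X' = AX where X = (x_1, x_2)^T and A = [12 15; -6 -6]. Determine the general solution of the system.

Coefficient matrix A = [[12, 15], [-6, -6]].
Characteristic polynomial det(A - λI) = λ^2 - 6λ + 18 = 0.
Eigenvalues λ = 3 ± 3i (complex conjugate pair).
For λ=3+3i: an eigenvector is (2,-1) - i(1,-1) = (2 - i, -1 + i).
A real fundamental pair from Re and Im of e^((3+3i)t)v: X_1 = e^(3t)(cos(3t)·(2,-1) + sin(3t)·(1,-1)), X_2 = e^(3t)(sin(3t)·(2,-1) - cos(3t)·(1,-1)).
General solution: c_1X_1 + c_2X_2.

x_1(t) = c_1e^(3t)sin(3t) + 2c_1e^(3t)cos(3t) + 2c_2e^(3t)sin(3t) - c_2e^(3t)cos(3t), x_2(t) = -c_1e^(3t)sin(3t) - c_1e^(3t)cos(3t) - c_2e^(3t)sin(3t) + c_2e^(3t)cos(3t)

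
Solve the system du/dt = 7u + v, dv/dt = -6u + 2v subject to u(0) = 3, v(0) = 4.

u(t) = 13e^(5t) - 10e^(4t), v(t) = -26e^(5t) + 30e^(4t)

Coefficient matrix A = [[7, 1], [-6, 2]].
Characteristic polynomial det(A - λI) = λ^2 - 9λ + 20 = 0.
Eigenvalues λ = 4, 5.
For λ=4: (A-λI) row 1 is [3, 1], so an eigenvector is (-1, 3).
For λ=5: (A-λI) row 1 is [2, 1], so an eigenvector is (-1, 2).
General solution: C_1e^(4t)(-1,3) + C_2e^(5t)(-1,2).
Applying u(0)=3, v(0)=4 gives C_1=10, C_2=-13.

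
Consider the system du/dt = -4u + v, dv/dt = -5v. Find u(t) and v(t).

u(t) = -c_1e^(-5t) + c_2e^(-4t), v(t) = c_1e^(-5t)

Coefficient matrix A = [[-4, 1], [0, -5]].
Characteristic polynomial det(A - λI) = λ^2 + 9λ + 20 = 0.
Eigenvalues λ = -5, -4.
For λ=-5: (A-λI) row 1 is [1, 1], so an eigenvector is (-1, 1).
For λ=-4: (A-λI) row 1 is [0, 1], so an eigenvector is (1, 0).
General solution: c_1e^(-5t)(-1,1) + c_2e^(-4t)(1,0).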